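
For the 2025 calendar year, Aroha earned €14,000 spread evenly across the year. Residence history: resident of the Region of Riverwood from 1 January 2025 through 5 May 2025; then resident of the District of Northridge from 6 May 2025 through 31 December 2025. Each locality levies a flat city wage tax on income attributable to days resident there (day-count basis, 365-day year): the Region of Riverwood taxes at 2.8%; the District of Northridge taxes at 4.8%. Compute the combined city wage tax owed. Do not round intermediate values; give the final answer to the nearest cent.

The Region of Riverwood, 1 January – 5 May 2025: 125 days → €14,000 × 2.8% × 125/365 = €134.2466
The District of Northridge, 6 May – 31 December 2025: 240 days → €14,000 × 4.8% × 240/365 = €441.8630
Total = €576.1096

€576.11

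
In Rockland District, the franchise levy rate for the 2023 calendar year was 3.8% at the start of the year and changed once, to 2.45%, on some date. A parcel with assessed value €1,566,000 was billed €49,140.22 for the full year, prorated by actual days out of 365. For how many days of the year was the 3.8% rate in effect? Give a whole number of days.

Let d = days at the first rate; then 365 − d days at the second rate.
€1,566,000 × [3.8%·d + 2.45%·(365−d)] / 365 = €49,140.22
Solving gives d = 186, so the new rate took effect on 6 Jul 2023.

186 days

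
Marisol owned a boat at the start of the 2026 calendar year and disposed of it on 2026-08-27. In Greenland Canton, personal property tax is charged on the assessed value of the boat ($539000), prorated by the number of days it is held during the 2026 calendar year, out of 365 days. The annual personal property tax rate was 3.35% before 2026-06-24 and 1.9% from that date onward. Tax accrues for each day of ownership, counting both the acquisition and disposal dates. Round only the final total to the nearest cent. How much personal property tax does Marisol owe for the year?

$10431.50

2026-01-01 to 2026-06-23: 174 days at 3.35% → $539000 × 3.35% × 174/365 = $8607.7562
2026-06-24 to 2026-08-27: 65 days at 1.9% → $539000 × 1.9% × 65/365 = $1823.7397
Total = $10431.4959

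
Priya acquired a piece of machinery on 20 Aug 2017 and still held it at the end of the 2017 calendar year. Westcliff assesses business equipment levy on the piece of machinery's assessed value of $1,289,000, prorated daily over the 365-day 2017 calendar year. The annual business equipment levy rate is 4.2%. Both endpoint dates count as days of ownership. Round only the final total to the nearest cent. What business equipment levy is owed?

Days held (20 Aug – 31 Dec 2017): 134 out of 365
Tax = $1,289,000 × 4.2% × 134/365 = $19,875.3205

$19,875.32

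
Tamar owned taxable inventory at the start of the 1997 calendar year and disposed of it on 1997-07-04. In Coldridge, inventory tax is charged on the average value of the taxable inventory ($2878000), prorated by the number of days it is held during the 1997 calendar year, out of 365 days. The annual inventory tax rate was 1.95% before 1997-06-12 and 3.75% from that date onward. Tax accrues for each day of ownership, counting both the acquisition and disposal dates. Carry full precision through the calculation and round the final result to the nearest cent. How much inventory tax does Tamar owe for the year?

1997-01-01 to 1997-06-11: 162 days at 1.95% → $2878000 × 1.95% × 162/365 = $24908.4986
1997-06-12 to 1997-07-04: 23 days at 3.75% → $2878000 × 3.75% × 23/365 = $6800.7534
Total = $31709.2521

$31709.25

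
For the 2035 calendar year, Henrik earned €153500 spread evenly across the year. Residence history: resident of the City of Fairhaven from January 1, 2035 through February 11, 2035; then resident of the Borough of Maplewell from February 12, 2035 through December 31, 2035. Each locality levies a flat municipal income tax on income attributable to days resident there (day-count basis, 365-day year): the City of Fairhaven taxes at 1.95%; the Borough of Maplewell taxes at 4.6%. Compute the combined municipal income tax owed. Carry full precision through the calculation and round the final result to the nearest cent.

€6592.93

The City of Fairhaven, January 1 – February 11, 2035: 42 days → €153500 × 1.95% × 42/365 = €344.4288
The Borough of Maplewell, February 12 – December 31, 2035: 323 days → €153500 × 4.6% × 323/365 = €6248.5014
Total = €6592.9301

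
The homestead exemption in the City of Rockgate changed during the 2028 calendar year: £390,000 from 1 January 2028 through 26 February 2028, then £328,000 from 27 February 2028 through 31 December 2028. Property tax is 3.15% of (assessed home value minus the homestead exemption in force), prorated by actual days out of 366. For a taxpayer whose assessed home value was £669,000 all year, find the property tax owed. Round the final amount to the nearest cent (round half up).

1 January – 26 February 2028: 57 days, exemption £390,000 → (£669,000 − £390,000) × 3.15% × 57/366 = £1,368.7008
27 February – 31 December 2028: 309 days, exemption £328,000 → (£669,000 − £328,000) × 3.15% × 309/366 = £9,068.6434
Total = £10,437.3443

£10,437.34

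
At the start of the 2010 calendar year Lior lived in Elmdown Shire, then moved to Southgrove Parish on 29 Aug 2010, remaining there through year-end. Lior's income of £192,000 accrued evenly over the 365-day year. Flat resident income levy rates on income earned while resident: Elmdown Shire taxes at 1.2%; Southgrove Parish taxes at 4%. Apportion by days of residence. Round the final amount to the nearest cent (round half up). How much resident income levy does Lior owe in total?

£4,145.10

Elmdown Shire, 1 Jan – 28 Aug 2010: 240 days → £192,000 × 1.2% × 240/365 = £1,514.9589
Southgrove Parish, 29 Aug – 31 Dec 2010: 125 days → £192,000 × 4% × 125/365 = £2,630.1370
Total = £4,145.0959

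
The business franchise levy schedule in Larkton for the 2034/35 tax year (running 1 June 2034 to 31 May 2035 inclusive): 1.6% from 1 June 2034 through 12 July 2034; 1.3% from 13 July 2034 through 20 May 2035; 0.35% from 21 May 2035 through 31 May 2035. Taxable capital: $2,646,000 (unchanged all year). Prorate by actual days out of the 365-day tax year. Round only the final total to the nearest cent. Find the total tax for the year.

$34,553.86

1 June – 12 July 2034: 42 days at 1.6% → $2,646,000 × 1.6% × 42/365 = $4,871.5397
13 July 2034 – 20 May 2035: 312 days at 1.3% → $2,646,000 × 1.3% × 312/365 = $29,403.2219
21 May – 31 May 2035: 11 days at 0.35% → $2,646,000 × 0.35% × 11/365 = $279.0986
Total = $34,553.8603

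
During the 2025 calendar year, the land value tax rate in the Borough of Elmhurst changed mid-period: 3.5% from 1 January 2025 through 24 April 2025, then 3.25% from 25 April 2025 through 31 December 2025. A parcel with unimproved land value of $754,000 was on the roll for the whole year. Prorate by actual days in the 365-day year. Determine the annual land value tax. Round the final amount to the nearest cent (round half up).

$25,093.74

1 January – 24 April 2025: 114 days at 3.5% → $754,000 × 3.5% × 114/365 = $8,242.3562
25 April – 31 December 2025: 251 days at 3.25% → $754,000 × 3.25% × 251/365 = $16,851.3836
Total = $25,093.7397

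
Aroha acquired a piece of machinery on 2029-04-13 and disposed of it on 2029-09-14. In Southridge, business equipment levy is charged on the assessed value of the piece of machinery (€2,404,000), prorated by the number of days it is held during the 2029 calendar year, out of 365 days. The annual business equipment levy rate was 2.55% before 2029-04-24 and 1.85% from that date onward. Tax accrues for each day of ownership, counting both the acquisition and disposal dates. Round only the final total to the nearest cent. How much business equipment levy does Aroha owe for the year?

€19,393.36

2029-04-13 to 2029-04-23: 11 days at 2.55% → €2,404,000 × 2.55% × 11/365 = €1,847.4575
2029-04-24 to 2029-09-14: 144 days at 1.85% → €2,404,000 × 1.85% × 144/365 = €17,545.9068
Total = €19,393.3644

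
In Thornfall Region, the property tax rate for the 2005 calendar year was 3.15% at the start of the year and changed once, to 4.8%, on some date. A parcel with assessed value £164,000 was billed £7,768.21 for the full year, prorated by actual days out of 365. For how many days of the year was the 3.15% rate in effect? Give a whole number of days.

14 days

Let d = days at the first rate; then 365 − d days at the second rate.
£164,000 × [3.15%·d + 4.8%·(365−d)] / 365 = £7,768.21
Solving gives d = 14, so the new rate took effect on January 15, 2005.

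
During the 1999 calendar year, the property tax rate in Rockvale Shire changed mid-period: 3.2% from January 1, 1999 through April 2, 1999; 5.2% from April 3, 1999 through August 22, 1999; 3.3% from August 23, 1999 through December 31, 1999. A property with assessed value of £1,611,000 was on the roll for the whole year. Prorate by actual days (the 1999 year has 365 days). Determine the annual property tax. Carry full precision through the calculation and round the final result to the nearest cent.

£64,665.10

January 1 – April 2, 1999: 92 days at 3.2% → £1,611,000 × 3.2% × 92/365 = £12,993.9288
April 3 – August 22, 1999: 142 days at 5.2% → £1,611,000 × 5.2% × 142/365 = £32,590.7507
August 23 – December 31, 1999: 131 days at 3.3% → £1,611,000 × 3.3% × 131/365 = £19,080.4192
Total = £64,665.0986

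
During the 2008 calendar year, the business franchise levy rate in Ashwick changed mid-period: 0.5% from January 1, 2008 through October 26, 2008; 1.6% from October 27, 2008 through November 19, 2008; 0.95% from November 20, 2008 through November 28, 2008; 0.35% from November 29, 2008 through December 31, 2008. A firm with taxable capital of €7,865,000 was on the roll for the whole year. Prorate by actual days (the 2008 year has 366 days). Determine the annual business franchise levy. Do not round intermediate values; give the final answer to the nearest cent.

January 1 – October 26, 2008: 300 days at 0.5% → €7,865,000 × 0.5% × 300/366 = €32,233.6066
October 27 – November 19, 2008: 24 days at 1.6% → €7,865,000 × 1.6% × 24/366 = €8,251.8033
November 20 – November 28, 2008: 9 days at 0.95% → €7,865,000 × 0.95% × 9/366 = €1,837.3156
November 29 – December 31, 2008: 33 days at 0.35% → €7,865,000 × 0.35% × 33/366 = €2,481.9877
Total = €44,804.7131

€44,804.71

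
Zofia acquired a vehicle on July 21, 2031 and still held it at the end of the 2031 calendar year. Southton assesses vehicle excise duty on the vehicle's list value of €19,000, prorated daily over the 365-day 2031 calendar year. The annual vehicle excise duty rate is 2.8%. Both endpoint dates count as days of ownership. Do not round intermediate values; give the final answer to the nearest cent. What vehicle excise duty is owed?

Days held (July 21 – December 31, 2031): 164 out of 365
Tax = €19,000 × 2.8% × 164/365 = €239.0356

€239.04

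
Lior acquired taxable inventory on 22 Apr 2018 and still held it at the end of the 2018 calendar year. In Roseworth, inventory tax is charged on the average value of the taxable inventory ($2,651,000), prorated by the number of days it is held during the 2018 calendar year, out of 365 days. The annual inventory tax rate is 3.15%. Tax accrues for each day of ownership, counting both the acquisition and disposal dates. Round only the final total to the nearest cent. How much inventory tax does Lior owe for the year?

$58,111.37

Days held (22 Apr – 31 Dec 2018): 254 out of 365
Tax = $2,651,000 × 3.15% × 254/365 = $58,111.3726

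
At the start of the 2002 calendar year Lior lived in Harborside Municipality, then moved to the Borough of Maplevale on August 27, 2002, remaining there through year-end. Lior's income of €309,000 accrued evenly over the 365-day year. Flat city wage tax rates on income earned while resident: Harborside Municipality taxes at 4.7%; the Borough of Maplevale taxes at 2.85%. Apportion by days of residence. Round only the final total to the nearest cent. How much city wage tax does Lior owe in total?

Harborside Municipality, January 1 – August 26, 2002: 238 days → €309,000 × 4.7% × 238/365 = €9,469.7918
The Borough of Maplevale, August 27 – December 31, 2002: 127 days → €309,000 × 2.85% × 127/365 = €3,064.1795
Total = €12,533.9712

€12,533.97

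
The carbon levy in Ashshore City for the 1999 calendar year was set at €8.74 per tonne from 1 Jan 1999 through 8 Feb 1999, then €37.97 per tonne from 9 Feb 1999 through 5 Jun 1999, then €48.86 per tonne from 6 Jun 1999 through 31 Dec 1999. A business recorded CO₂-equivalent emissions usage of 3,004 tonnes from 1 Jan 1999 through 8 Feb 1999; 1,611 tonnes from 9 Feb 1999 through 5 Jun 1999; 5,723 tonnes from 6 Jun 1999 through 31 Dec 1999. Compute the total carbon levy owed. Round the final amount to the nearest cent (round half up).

€367,050.41

1 Jan – 8 Feb 1999: 3,004 tonnes at €8.74/tonne → €26,254.96
9 Feb – 5 Jun 1999: 1,611 tonnes at €37.97/tonne → €61,169.67
6 Jun – 31 Dec 1999: 5,723 tonnes at €48.86/tonne → €279,625.78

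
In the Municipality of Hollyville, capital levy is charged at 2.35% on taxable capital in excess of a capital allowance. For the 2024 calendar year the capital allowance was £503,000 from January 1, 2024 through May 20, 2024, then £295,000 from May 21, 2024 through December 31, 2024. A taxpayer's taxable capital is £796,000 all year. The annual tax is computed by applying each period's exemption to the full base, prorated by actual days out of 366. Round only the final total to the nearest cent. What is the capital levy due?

January 1 – May 20, 2024: 141 days, exemption £503,000 → (£796,000 − £503,000) × 2.35% × 141/366 = £2,652.6107
May 21 – December 31, 2024: 225 days, exemption £295,000 → (£796,000 − £295,000) × 2.35% × 225/366 = £7,237.8074
Total = £9,890.4180

£9,890.42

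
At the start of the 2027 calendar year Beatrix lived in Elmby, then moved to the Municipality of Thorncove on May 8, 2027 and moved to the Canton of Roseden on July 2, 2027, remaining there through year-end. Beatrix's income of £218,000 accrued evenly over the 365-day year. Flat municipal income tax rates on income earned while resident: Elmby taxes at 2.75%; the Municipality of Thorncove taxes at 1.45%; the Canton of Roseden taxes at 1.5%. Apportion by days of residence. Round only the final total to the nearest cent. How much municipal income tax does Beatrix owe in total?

Elmby, January 1 – May 7, 2027: 127 days → £218,000 × 2.75% × 127/365 = £2,085.9315
The Municipality of Thorncove, May 8 – July 1, 2027: 55 days → £218,000 × 1.45% × 55/365 = £476.3151
The Canton of Roseden, July 2 – December 31, 2027: 183 days → £218,000 × 1.5% × 183/365 = £1,639.4795
Total = £4,201.7260

£4,201.73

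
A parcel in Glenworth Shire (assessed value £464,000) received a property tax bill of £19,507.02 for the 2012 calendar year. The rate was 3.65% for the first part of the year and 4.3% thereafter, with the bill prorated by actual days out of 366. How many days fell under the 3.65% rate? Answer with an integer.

54 days

Let d = days at the first rate; then 366 − d days at the second rate.
£464,000 × [3.65%·d + 4.3%·(366−d)] / 366 = £19,507.02
Solving gives d = 54, so the new rate took effect on February 24, 2012.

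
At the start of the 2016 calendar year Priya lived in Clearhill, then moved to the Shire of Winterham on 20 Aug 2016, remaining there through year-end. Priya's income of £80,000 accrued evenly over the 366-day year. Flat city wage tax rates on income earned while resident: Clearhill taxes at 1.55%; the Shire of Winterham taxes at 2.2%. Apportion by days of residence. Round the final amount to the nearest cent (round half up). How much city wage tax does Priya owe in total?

Clearhill, 1 Jan – 19 Aug 2016: 232 days → £80,000 × 1.55% × 232/366 = £786.0109
The Shire of Winterham, 20 Aug – 31 Dec 2016: 134 days → £80,000 × 2.2% × 134/366 = £644.3716
Total = £1,430.3825

£1,430.38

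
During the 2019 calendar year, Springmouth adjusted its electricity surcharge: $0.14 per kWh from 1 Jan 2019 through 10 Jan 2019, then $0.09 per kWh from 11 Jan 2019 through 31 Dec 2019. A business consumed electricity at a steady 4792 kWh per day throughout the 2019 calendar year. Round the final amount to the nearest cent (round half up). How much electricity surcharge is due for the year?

1 Jan – 10 Jan 2019: 10 days × 4792 kWh/day = 47,920 kWh at $0.14/kWh → $6,708.80
11 Jan – 31 Dec 2019: 355 days × 4792 kWh/day = 1,701,160 kWh at $0.09/kWh → $153,104.40

$159,813.20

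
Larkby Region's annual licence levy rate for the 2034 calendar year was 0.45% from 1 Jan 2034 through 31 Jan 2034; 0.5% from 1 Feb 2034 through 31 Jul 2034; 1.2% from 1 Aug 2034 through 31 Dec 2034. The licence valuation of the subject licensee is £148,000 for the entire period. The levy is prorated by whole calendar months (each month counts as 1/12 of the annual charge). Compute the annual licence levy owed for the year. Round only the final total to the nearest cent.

1 Jan – 31 Jan 2034: 1 month at 0.45% → £148,000 × 0.45% × 1/12 = £55.5000
1 Feb – 31 Jul 2034: 6 months at 0.5% → £148,000 × 0.5% × 6/12 = £370.0000
1 Aug – 31 Dec 2034: 5 months at 1.2% → £148,000 × 1.2% × 5/12 = £740.0000
Total = £1,165.5000

£1,165.50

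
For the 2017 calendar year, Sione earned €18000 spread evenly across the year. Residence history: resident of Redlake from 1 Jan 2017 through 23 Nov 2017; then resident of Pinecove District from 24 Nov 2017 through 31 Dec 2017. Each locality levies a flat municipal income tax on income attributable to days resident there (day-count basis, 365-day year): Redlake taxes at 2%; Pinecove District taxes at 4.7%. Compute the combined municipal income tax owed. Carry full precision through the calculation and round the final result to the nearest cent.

€410.60

Redlake, 1 Jan – 23 Nov 2017: 327 days → €18000 × 2% × 327/365 = €322.5205
Pinecove District, 24 Nov – 31 Dec 2017: 38 days → €18000 × 4.7% × 38/365 = €88.0767
Total = €410.5973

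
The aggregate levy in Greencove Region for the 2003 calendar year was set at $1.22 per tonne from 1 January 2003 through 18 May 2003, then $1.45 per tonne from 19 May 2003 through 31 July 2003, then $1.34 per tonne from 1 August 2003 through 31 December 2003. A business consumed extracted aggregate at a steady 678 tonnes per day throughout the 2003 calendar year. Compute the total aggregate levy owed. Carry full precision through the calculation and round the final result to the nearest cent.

$325901.04

1 January – 18 May 2003: 138 days × 678 tonnes/day = 93,564 tonnes at $1.22/tonne → $114148.08
19 May – 31 July 2003: 74 days × 678 tonnes/day = 50,172 tonnes at $1.45/tonne → $72749.40
1 August – 31 December 2003: 153 days × 678 tonnes/day = 103,734 tonnes at $1.34/tonne → $139003.56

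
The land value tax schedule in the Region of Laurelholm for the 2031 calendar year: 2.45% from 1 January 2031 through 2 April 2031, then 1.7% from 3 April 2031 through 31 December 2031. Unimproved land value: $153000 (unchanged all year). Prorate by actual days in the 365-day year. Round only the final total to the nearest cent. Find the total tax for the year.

1 January – 2 April 2031: 92 days at 2.45% → $153000 × 2.45% × 92/365 = $944.8274
3 April – 31 December 2031: 273 days at 1.7% → $153000 × 1.7% × 273/365 = $1945.4055
Total = $2890.2329

$2890.23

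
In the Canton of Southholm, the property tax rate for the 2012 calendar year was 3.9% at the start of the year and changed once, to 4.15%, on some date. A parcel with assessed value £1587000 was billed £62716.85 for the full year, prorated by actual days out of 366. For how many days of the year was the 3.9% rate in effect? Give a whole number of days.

Let d = days at the first rate; then 366 − d days at the second rate.
£1587000 × [3.9%·d + 4.15%·(366−d)] / 366 = £62716.85
Solving gives d = 290, so the new rate took effect on 17 Oct 2012.

290 days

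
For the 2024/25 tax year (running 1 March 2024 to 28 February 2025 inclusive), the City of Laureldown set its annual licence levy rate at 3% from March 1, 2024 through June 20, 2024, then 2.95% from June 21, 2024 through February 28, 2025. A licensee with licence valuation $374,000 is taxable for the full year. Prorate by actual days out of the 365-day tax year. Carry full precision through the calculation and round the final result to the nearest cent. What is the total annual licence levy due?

$11,090.38

March 1 – June 20, 2024: 112 days at 3% → $374,000 × 3% × 112/365 = $3,442.8493
June 21, 2024 – February 28, 2025: 253 days at 2.95% → $374,000 × 2.95% × 253/365 = $7,647.5315
Total = $11,090.3808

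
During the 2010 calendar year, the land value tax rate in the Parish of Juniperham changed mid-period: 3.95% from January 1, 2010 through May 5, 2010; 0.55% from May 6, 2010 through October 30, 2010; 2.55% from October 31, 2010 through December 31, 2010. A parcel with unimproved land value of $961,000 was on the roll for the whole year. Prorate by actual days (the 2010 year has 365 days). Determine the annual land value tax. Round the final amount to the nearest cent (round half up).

$19,739.99

January 1 – May 5, 2010: 125 days at 3.95% → $961,000 × 3.95% × 125/365 = $12,999.8288
May 6 – October 30, 2010: 178 days at 0.55% → $961,000 × 0.55% × 178/365 = $2,577.5863
October 31 – December 31, 2010: 62 days at 2.55% → $961,000 × 2.55% × 62/365 = $4,162.5781
Total = $19,739.9932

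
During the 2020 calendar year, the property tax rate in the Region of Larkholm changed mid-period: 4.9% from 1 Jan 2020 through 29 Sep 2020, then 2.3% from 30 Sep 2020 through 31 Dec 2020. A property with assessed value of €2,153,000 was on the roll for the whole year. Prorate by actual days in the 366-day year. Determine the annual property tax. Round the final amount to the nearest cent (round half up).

€91,273.08

1 Jan – 29 Sep 2020: 273 days at 4.9% → €2,153,000 × 4.9% × 273/366 = €78,690.3852
30 Sep – 31 Dec 2020: 93 days at 2.3% → €2,153,000 × 2.3% × 93/366 = €12,582.6967
Total = €91,273.0820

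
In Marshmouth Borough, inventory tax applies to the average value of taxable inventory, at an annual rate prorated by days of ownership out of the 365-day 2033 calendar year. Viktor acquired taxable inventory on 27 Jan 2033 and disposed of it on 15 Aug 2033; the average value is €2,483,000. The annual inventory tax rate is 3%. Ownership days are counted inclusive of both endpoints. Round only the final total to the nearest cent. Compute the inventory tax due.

Days held (27 Jan – 15 Aug 2033): 201 out of 365
Tax = €2,483,000 × 3% × 201/365 = €41,020.5205

€41,020.52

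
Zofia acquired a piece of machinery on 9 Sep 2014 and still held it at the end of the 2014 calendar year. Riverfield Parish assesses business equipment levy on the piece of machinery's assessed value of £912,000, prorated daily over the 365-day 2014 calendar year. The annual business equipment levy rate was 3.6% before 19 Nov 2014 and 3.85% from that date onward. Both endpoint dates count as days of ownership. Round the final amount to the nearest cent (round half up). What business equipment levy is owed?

£10,522.98

9 Sep – 18 Nov 2014: 71 days at 3.6% → £912,000 × 3.6% × 71/365 = £6,386.4986
19 Nov – 31 Dec 2014: 43 days at 3.85% → £912,000 × 3.85% × 43/365 = £4,136.4822
Total = £10,522.9808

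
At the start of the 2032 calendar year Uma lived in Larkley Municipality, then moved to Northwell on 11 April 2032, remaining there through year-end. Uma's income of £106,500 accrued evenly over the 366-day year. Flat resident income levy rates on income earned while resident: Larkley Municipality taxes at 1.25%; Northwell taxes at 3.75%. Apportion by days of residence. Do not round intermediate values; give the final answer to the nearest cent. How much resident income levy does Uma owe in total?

£3,259.02

Larkley Municipality, 1 January – 10 April 2032: 101 days → £106,500 × 1.25% × 101/366 = £367.3668
Northwell, 11 April – 31 December 2032: 265 days → £106,500 × 3.75% × 265/366 = £2,891.6496
Total = £3,259.0164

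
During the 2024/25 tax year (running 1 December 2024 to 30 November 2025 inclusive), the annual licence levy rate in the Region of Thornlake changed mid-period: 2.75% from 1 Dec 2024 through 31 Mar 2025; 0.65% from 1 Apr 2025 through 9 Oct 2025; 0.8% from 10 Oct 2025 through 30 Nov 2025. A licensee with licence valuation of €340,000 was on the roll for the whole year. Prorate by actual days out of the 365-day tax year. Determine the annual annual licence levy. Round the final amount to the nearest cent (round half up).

1 Dec 2024 – 31 Mar 2025: 121 days at 2.75% → €340,000 × 2.75% × 121/365 = €3,099.5890
1 Apr – 9 Oct 2025: 192 days at 0.65% → €340,000 × 0.65% × 192/365 = €1,162.5205
10 Oct – 30 Nov 2025: 52 days at 0.8% → €340,000 × 0.8% × 52/365 = €387.5068
Total = €4,649.6164

€4,649.62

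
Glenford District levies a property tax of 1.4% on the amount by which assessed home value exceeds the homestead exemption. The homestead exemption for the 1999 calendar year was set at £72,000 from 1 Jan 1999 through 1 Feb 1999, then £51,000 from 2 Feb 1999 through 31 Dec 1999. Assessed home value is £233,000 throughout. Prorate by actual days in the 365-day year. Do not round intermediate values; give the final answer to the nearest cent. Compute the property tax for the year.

£2,522.22

1 Jan – 1 Feb 1999: 32 days, exemption £72,000 → (£233,000 − £72,000) × 1.4% × 32/365 = £197.6110
2 Feb – 31 Dec 1999: 333 days, exemption £51,000 → (£233,000 − £51,000) × 1.4% × 333/365 = £2,324.6137
Total = £2,522.2247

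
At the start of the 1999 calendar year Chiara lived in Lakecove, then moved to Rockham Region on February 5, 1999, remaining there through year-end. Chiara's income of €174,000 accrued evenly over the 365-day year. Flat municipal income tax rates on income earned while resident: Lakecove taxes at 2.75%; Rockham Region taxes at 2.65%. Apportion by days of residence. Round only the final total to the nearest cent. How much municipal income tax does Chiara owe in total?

Lakecove, January 1 – February 4, 1999: 35 days → €174,000 × 2.75% × 35/365 = €458.8356
Rockham Region, February 5 – December 31, 1999: 330 days → €174,000 × 2.65% × 330/365 = €4,168.8493
Total = €4,627.6849

€4,627.68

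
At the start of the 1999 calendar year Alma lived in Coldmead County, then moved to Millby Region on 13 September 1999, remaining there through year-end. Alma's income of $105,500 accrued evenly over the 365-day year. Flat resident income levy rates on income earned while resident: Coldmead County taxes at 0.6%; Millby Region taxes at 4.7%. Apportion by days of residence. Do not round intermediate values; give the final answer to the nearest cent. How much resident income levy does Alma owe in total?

Coldmead County, 1 January – 12 September 1999: 255 days → $105,500 × 0.6% × 255/365 = $442.2329
Millby Region, 13 September – 31 December 1999: 110 days → $105,500 × 4.7% × 110/365 = $1,494.3425
Total = $1,936.5753

$1,936.58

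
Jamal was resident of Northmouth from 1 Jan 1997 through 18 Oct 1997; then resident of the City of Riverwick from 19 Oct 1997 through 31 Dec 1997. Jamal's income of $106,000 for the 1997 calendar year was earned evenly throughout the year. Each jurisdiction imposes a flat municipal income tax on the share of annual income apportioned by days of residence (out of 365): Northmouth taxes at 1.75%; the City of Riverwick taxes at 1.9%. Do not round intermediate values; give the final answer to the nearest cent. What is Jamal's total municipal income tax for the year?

$1,887.24

Northmouth, 1 Jan – 18 Oct 1997: 291 days → $106,000 × 1.75% × 291/365 = $1,478.9178
The City of Riverwick, 19 Oct – 31 Dec 1997: 74 days → $106,000 × 1.9% × 74/365 = $408.3178
Total = $1,887.2356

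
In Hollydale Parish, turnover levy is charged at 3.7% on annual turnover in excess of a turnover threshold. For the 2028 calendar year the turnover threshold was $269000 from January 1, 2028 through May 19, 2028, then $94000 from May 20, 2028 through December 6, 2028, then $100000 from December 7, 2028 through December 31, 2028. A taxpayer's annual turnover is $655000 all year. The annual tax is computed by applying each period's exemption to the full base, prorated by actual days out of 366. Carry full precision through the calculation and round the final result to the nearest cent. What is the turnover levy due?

$18265.06

January 1 – May 19, 2028: 140 days, exemption $269000 → ($655000 − $269000) × 3.7% × 140/366 = $5463.0601
May 20 – December 6, 2028: 201 days, exemption $94000 → ($655000 − $94000) × 3.7% × 201/366 = $11399.3361
December 7 – December 31, 2028: 25 days, exemption $100000 → ($655000 − $100000) × 3.7% × 25/366 = $1402.6639
Total = $18265.0601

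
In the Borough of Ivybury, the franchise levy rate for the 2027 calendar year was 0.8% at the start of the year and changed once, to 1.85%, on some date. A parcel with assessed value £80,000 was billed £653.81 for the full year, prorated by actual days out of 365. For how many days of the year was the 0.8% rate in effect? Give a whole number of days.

Let d = days at the first rate; then 365 − d days at the second rate.
£80,000 × [0.8%·d + 1.85%·(365−d)] / 365 = £653.81
Solving gives d = 359, so the new rate took effect on December 26, 2027.

359 days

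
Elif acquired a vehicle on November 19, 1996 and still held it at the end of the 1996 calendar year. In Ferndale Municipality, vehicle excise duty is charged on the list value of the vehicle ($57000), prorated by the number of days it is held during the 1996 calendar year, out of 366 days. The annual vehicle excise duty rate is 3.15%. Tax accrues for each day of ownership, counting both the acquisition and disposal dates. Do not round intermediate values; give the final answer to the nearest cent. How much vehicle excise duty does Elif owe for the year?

Days held (November 19 – December 31, 1996): 43 out of 366
Tax = $57000 × 3.15% × 43/366 = $210.9467

$210.95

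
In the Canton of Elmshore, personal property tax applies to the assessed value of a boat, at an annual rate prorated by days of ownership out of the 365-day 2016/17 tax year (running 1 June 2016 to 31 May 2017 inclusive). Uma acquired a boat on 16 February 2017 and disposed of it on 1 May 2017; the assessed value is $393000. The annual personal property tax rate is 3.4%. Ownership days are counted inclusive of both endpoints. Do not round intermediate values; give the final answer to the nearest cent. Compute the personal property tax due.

$2745.62

Days held (16 February – 1 May 2017): 75 out of 365
Tax = $393000 × 3.4% × 75/365 = $2745.6164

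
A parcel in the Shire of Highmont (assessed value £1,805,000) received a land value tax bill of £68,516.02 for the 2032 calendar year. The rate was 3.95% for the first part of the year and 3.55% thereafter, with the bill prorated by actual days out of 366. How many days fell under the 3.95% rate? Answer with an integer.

225 days

Let d = days at the first rate; then 366 − d days at the second rate.
£1,805,000 × [3.95%·d + 3.55%·(366−d)] / 366 = £68,516.02
Solving gives d = 225, so the new rate took effect on 13 August 2032.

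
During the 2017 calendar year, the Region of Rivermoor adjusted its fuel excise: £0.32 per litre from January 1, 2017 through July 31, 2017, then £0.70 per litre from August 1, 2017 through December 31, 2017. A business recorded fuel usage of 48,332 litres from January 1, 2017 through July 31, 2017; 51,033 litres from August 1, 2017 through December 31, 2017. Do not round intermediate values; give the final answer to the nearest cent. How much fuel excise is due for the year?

£51189.34

January 1 – July 31, 2017: 48,332 litres at £0.32/litre → £15466.24
August 1 – December 31, 2017: 51,033 litres at £0.70/litre → £35723.10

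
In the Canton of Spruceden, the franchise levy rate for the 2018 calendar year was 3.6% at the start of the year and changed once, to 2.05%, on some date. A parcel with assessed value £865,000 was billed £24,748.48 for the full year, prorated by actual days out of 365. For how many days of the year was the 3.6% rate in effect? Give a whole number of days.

191 days

Let d = days at the first rate; then 365 − d days at the second rate.
£865,000 × [3.6%·d + 2.05%·(365−d)] / 365 = £24,748.48
Solving gives d = 191, so the new rate took effect on 11 Jul 2018.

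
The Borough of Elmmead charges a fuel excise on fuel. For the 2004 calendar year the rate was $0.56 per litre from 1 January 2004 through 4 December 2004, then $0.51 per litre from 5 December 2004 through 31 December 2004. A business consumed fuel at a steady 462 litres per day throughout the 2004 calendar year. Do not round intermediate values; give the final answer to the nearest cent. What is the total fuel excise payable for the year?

1 January – 4 December 2004: 339 days × 462 litres/day = 156,618 litres at $0.56/litre → $87,706.08
5 December – 31 December 2004: 27 days × 462 litres/day = 12,474 litres at $0.51/litre → $6,361.74

$94,067.82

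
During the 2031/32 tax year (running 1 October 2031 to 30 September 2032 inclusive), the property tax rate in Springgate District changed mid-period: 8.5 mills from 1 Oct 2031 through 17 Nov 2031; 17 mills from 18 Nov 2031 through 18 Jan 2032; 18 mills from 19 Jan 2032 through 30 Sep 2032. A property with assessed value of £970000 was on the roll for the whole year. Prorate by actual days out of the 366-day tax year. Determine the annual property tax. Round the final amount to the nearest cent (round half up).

1 Oct – 17 Nov 2031: 48 days at 8.5 mills → £970000 × 0.85% × 48/366 = £1081.3115
18 Nov 2031 – 18 Jan 2032: 62 days at 17 mills → £970000 × 1.7% × 62/366 = £2793.3880
19 Jan – 30 Sep 2032: 256 days at 18 mills → £970000 × 1.8% × 256/366 = £12212.4590
Total = £16087.1585

£16087.16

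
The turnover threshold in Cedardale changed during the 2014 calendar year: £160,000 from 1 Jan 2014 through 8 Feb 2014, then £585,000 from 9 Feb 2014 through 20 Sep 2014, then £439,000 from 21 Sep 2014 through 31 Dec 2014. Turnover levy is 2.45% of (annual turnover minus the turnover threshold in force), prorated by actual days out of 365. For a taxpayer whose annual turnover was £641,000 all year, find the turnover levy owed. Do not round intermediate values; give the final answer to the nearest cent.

£3,484.17

1 Jan – 8 Feb 2014: 39 days, exemption £160,000 → (£641,000 − £160,000) × 2.45% × 39/365 = £1,259.1658
9 Feb – 20 Sep 2014: 224 days, exemption £585,000 → (£641,000 − £585,000) × 2.45% × 224/365 = £841.9945
21 Sep – 31 Dec 2014: 102 days, exemption £439,000 → (£641,000 − £439,000) × 2.45% × 102/365 = £1,383.0082
Total = £3,484.1685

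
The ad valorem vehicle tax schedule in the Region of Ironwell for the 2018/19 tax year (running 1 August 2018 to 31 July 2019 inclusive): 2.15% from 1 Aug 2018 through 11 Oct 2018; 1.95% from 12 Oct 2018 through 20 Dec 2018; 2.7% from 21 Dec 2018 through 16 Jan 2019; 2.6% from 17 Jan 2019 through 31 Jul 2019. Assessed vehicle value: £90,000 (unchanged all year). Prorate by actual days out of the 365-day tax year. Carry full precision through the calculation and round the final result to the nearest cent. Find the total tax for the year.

1 Aug – 11 Oct 2018: 72 days at 2.15% → £90,000 × 2.15% × 72/365 = £381.6986
12 Oct – 20 Dec 2018: 70 days at 1.95% → £90,000 × 1.95% × 70/365 = £336.5753
21 Dec 2018 – 16 Jan 2019: 27 days at 2.7% → £90,000 × 2.7% × 27/365 = £179.7534
17 Jan – 31 Jul 2019: 196 days at 2.6% → £90,000 × 2.6% × 196/365 = £1,256.5479
Total = £2,154.5753

£2,154.58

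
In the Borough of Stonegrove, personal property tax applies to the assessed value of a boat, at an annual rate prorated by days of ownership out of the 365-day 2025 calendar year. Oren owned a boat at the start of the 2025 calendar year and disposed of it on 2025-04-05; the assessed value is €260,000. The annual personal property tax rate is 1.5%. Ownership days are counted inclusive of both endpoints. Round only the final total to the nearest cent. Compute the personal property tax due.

Days held (2025-01-01 to 2025-04-05): 95 out of 365
Tax = €260,000 × 1.5% × 95/365 = €1,015.0685

€1,015.07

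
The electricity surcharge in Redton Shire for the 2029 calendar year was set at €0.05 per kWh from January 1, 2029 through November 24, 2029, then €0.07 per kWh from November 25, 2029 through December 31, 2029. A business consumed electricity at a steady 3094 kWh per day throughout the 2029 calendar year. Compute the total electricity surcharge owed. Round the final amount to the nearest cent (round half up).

€58755.06

January 1 – November 24, 2029: 328 days × 3094 kWh/day = 1,014,832 kWh at €0.05/kWh → €50741.60
November 25 – December 31, 2029: 37 days × 3094 kWh/day = 114,478 kWh at €0.07/kWh → €8013.46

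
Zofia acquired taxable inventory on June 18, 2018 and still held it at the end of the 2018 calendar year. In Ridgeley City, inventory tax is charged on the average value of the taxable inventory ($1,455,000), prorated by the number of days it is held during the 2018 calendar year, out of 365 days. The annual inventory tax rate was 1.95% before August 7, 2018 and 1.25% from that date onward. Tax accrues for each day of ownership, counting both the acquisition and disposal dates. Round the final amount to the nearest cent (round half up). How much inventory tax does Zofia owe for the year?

June 18 – August 6, 2018: 50 days at 1.95% → $1,455,000 × 1.95% × 50/365 = $3,886.6438
August 7 – December 31, 2018: 147 days at 1.25% → $1,455,000 × 1.25% × 147/365 = $7,324.8288
Total = $11,211.4726

$11,211.47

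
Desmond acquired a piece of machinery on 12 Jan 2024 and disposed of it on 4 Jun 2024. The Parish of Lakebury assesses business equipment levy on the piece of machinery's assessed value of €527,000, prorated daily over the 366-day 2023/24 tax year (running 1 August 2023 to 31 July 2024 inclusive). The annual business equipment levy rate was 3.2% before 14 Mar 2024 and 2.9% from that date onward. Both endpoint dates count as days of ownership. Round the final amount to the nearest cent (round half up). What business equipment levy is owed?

€6,322.56

12 Jan – 13 Mar 2024: 62 days at 3.2% → €527,000 × 3.2% × 62/366 = €2,856.7432
14 Mar – 4 Jun 2024: 83 days at 2.9% → €527,000 × 2.9% × 83/366 = €3,465.8169
Total = €6,322.5601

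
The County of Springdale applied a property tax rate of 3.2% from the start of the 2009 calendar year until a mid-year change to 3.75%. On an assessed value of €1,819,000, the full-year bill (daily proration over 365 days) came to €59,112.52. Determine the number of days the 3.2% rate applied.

Let d = days at the first rate; then 365 − d days at the second rate.
€1,819,000 × [3.2%·d + 3.75%·(365−d)] / 365 = €59,112.52
Solving gives d = 332, so the new rate took effect on 29 Nov 2009.

332 days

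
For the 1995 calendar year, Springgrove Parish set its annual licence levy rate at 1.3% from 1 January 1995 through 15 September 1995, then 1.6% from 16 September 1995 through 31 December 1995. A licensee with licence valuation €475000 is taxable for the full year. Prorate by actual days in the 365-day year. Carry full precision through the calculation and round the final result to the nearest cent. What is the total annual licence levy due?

1 January – 15 September 1995: 258 days at 1.3% → €475000 × 1.3% × 258/365 = €4364.7945
16 September – 31 December 1995: 107 days at 1.6% → €475000 × 1.6% × 107/365 = €2227.9452
Total = €6592.7397

€6592.74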